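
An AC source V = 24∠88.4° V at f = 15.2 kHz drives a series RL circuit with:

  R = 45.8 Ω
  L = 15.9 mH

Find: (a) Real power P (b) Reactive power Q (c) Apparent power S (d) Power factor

Step 1 — Angular frequency: ω = 2π·f = 2π·1.52e+04 = 9.55e+04 rad/s.
Step 2 — Component impedances:
  R: Z = R = 45.8 Ω
  L: Z = jωL = j·9.55e+04·0.0159 = 0 + j1519 Ω
Step 3 — Series combination: Z_total = R + L = 45.8 + j1519 Ω = 1519∠88.3° Ω.
Step 4 — Source phasor: V = 24∠88.4° V = 0.6701 + j23.99 V.
Step 5 — Current: I = V / Z = 0.0158 + j3.517e-05 A = 0.0158∠0.1° A.
Step 6 — Complex power: S = V·I* = 0.01143 + j0.379 VA.
Step 7 — Real power: P = Re(S) = 0.01143 W.
Step 8 — Reactive power: Q = Im(S) = 0.379 VAR.
Step 9 — Apparent power: |S| = 0.3791 VA.
Step 10 — Power factor: PF = P/|S| = 0.03015 (lagging).

(a) P = 0.01143 W  (b) Q = 0.379 VAR  (c) S = 0.3791 VA  (d) PF = 0.03015 (lagging)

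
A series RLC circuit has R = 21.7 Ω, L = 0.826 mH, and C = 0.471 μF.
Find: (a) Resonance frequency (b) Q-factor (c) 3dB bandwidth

Step 1 — Resonance: ω₀ = 1/√(LC) = 1/√(0.000826·4.71e-07) = 5.07e+04 rad/s.
Step 2 — f₀ = ω₀/(2π) = 8069 Hz.
Step 3 — Series Q: Q = ω₀L/R = 5.07e+04·0.000826/21.7 = 1.93.
Step 4 — Bandwidth: Δω = ω₀/Q = 2.627e+04 rad/s; BW = Δω/(2π) = 4181 Hz.

(a) f₀ = 8069 Hz  (b) Q = 1.93  (c) BW = 4181 Hz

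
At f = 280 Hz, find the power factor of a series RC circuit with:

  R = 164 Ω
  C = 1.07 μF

Step 1 — Angular frequency: ω = 2π·f = 2π·280 = 1759 rad/s.
Step 2 — Component impedances:
  R: Z = R = 164 Ω
  C: Z = 1/(jωC) = -j/(ω·C) = 0 - j531.2 Ω
Step 3 — Series combination: Z_total = R + C = 164 - j531.2 Ω = 556∠-72.8° Ω.
Step 4 — Power factor: PF = cos(φ) = Re(Z)/|Z| = 164/556 = 0.295.
Step 5 — Type: Im(Z) = -531.2 ⇒ leading (phase φ = -72.8°).

PF = 0.295 (leading, φ = -72.8°)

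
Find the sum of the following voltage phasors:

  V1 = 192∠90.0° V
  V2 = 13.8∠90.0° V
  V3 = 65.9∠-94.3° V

Step 1 — Convert each phasor to rectangular form:
  V1 = 192·(cos(90.0°) + j·sin(90.0°)) = 0 + j192 V
  V2 = 13.8·(cos(90.0°) + j·sin(90.0°)) = 0 + j13.8 V
  V3 = 65.9·(cos(-94.3°) + j·sin(-94.3°)) = -4.941 - j65.71 V
Step 2 — Sum components: V_total = -4.941 + j140.1 V.
Step 3 — Convert to polar: |V_total| = 140.2 V, ∠V_total = 92.0°.

V_total = 140.2∠92.0° V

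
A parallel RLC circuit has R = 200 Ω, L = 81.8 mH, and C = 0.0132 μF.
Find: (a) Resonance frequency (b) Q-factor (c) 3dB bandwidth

Step 1 — Resonance: ω₀ = 1/√(LC) = 1/√(0.0818·1.32e-08) = 3.043e+04 rad/s.
Step 2 — f₀ = ω₀/(2π) = 4843 Hz.
Step 3 — Parallel Q: Q = R/(ω₀L) = 200/(3.043e+04·0.0818) = 0.08034.
Step 4 — Bandwidth: Δω = ω₀/Q = 3.788e+05 rad/s; BW = Δω/(2π) = 6.029e+04 Hz.

(a) f₀ = 4843 Hz  (b) Q = 0.08034  (c) BW = 6.029e+04 Hz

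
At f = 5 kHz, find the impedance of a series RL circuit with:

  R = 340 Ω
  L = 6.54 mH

Step 1 — Angular frequency: ω = 2π·f = 2π·5000 = 3.142e+04 rad/s.
Step 2 — Component impedances:
  R: Z = R = 340 Ω
  L: Z = jωL = j·3.142e+04·0.00654 = 0 + j205.5 Ω
Step 3 — Series combination: Z_total = R + L = 340 + j205.5 Ω = 397.3∠31.1° Ω.

Z = 340 + j205.5 Ω = 397.3∠31.1° Ω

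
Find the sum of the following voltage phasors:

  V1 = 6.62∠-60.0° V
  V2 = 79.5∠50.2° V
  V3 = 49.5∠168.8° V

Step 1 — Convert each phasor to rectangular form:
  V1 = 6.62·(cos(-60.0°) + j·sin(-60.0°)) = 3.31 - j5.733 V
  V2 = 79.5·(cos(50.2°) + j·sin(50.2°)) = 50.89 + j61.08 V
  V3 = 49.5·(cos(168.8°) + j·sin(168.8°)) = -48.56 + j9.615 V
Step 2 — Sum components: V_total = 5.641 + j64.96 V.
Step 3 — Convert to polar: |V_total| = 65.2 V, ∠V_total = 85.0°.

V_total = 65.2∠85.0° V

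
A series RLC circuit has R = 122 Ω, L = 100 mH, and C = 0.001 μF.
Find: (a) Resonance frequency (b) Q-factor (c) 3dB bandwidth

Step 1 — Resonance condition Im(Z)=0 gives ω₀ = 1/√(LC).
Step 2 — ω₀ = 1/√(0.1·1e-09) = 1e+05 rad/s.
Step 3 — f₀ = ω₀/(2π) = 1.592e+04 Hz.
Step 4 — Series Q: Q = ω₀L/R = 1e+05·0.1/122 = 81.97.
Step 5 — 3dB bandwidth: Δω = ω₀/Q = 1220 rad/s; BW = Δω/(2π) = 194.2 Hz.

(a) f₀ = 1.592e+04 Hz  (b) Q = 81.97  (c) BW = 194.2 Hz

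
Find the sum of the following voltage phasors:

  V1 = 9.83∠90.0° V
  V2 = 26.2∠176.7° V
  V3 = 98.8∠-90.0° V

Step 1 — Convert each phasor to rectangular form:
  V1 = 9.83·(cos(90.0°) + j·sin(90.0°)) = 0 + j9.83 V
  V2 = 26.2·(cos(176.7°) + j·sin(176.7°)) = -26.16 + j1.508 V
  V3 = 98.8·(cos(-90.0°) + j·sin(-90.0°)) = 0 - j98.8 V
Step 2 — Sum components: V_total = -26.16 - j87.46 V.
Step 3 — Convert to polar: |V_total| = 91.29 V, ∠V_total = -106.6°.

V_total = 91.29∠-106.6° V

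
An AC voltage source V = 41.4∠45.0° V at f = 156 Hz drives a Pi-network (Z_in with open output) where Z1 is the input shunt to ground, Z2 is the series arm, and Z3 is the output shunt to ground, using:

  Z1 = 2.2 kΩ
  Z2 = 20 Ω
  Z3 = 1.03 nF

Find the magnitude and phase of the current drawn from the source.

Step 1 — Angular frequency: ω = 2π·f = 2π·156 = 980.2 rad/s.
Step 2 — Component impedances:
  Z1: Z = R = 2200 Ω
  Z2: Z = R = 20 Ω
  Z3: Z = 1/(jωC) = -j/(ω·C) = 0 - j9.905e+05 Ω
Step 3 — With open output, the series arm Z2 and the output shunt Z3 appear in series to ground: Z2 + Z3 = 20 - j9.905e+05 Ω.
Step 4 — Parallel with input shunt Z1: Z_in = Z1 || (Z2 + Z3) = 2200 - j4.886 Ω = 2200∠-0.1° Ω.
Step 5 — Source phasor: V = 41.4∠45.0° V = 29.27 + j29.27 V.
Step 6 — Ohm's law: I = V / Z_total = (29.27 + j29.27) / (2200 - j4.886) = 0.01328 + j0.01334 A.
Step 7 — Convert to polar: |I| = 0.01882 A, ∠I = 45.1°.

I = 0.01882∠45.1° A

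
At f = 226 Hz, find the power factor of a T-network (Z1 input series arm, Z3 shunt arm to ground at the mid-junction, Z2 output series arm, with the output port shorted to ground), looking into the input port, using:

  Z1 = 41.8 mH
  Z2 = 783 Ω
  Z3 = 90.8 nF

Step 1 — Angular frequency: ω = 2π·f = 2π·226 = 1420 rad/s.
Step 2 — Component impedances:
  Z1: Z = jωL = j·1420·0.0418 = 0 + j59.36 Ω
  Z2: Z = R = 783 Ω
  Z3: Z = 1/(jωC) = -j/(ω·C) = 0 - j7756 Ω
Step 3 — With the output port shorted to ground, the output series arm Z2 runs from the junction to ground; the shunt arm Z3 also runs from the junction to ground. They appear in parallel: Z3 || Z2 = 775.1 - j78.25 Ω.
Step 4 — Series with input arm Z1: Z_in = Z1 + (Z3 || Z2) = 775.1 - j18.9 Ω = 775.3∠-1.4° Ω.
Step 5 — Power factor: PF = cos(φ) = Re(Z)/|Z| = 775.1/775.3 = 0.9997.
Step 6 — Type: Im(Z) = -18.9 ⇒ leading (phase φ = -1.4°).

PF = 0.9997 (leading, φ = -1.4°)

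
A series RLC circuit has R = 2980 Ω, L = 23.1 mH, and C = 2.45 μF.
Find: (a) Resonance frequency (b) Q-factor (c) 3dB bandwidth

Step 1 — Resonance condition Im(Z)=0 gives ω₀ = 1/√(LC).
Step 2 — ω₀ = 1/√(0.0231·2.45e-06) = 4203 rad/s.
Step 3 — f₀ = ω₀/(2π) = 669 Hz.
Step 4 — Series Q: Q = ω₀L/R = 4203·0.0231/2980 = 0.03258.
Step 5 — 3dB bandwidth: Δω = ω₀/Q = 1.29e+05 rad/s; BW = Δω/(2π) = 2.053e+04 Hz.

(a) f₀ = 669 Hz  (b) Q = 0.03258  (c) BW = 2.053e+04 Hz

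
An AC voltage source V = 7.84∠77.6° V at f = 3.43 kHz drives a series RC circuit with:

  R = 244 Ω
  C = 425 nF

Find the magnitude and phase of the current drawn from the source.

Step 1 — Angular frequency: ω = 2π·f = 2π·3430 = 2.155e+04 rad/s.
Step 2 — Component impedances:
  R: Z = R = 244 Ω
  C: Z = 1/(jωC) = -j/(ω·C) = 0 - j109.2 Ω
Step 3 — Series combination: Z_total = R + C = 244 - j109.2 Ω = 267.3∠-24.1° Ω.
Step 4 — Source phasor: V = 7.84∠77.6° V = 1.684 + j7.657 V.
Step 5 — Ohm's law: I = V / Z_total = (1.684 + j7.657) / (244 - j109.2) = -0.005951 + j0.02872 A.
Step 6 — Convert to polar: |I| = 0.02933 A, ∠I = 101.7°.

I = 0.02933∠101.7° A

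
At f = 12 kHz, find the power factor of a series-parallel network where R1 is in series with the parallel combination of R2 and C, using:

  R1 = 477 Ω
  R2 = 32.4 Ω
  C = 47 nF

Step 1 — Angular frequency: ω = 2π·f = 2π·1.2e+04 = 7.54e+04 rad/s.
Step 2 — Component impedances:
  R1: Z = R = 477 Ω
  R2: Z = R = 32.4 Ω
  C: Z = 1/(jωC) = -j/(ω·C) = 0 - j282.2 Ω
Step 3 — Parallel branch: R2 || C = 1/(1/R2 + 1/C) = 31.98 - j3.672 Ω.
Step 4 — Series with R1: Z_total = R1 + (R2 || C) = 509 - j3.672 Ω = 509∠-0.4° Ω.
Step 5 — Power factor: PF = cos(φ) = Re(Z)/|Z| = 509/509 = 1.
Step 6 — Type: Im(Z) = -3.672 ⇒ leading (phase φ = -0.4°).

PF = 1 (leading, φ = -0.4°)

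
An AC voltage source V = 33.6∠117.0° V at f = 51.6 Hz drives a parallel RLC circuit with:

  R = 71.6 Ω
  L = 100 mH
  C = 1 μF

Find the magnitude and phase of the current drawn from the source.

Step 1 — Angular frequency: ω = 2π·f = 2π·51.6 = 324.2 rad/s.
Step 2 — Component impedances:
  R: Z = R = 71.6 Ω
  L: Z = jωL = j·324.2·0.1 = 0 + j32.42 Ω
  C: Z = 1/(jωC) = -j/(ω·C) = 0 - j3084 Ω
Step 3 — Parallel combination: 1/Z_total = 1/R + 1/L + 1/C; Z_total = 12.4 + j27.09 Ω = 29.79∠65.4° Ω.
Step 4 — Source phasor: V = 33.6∠117.0° V = -15.25 + j29.94 V.
Step 5 — Ohm's law: I = V / Z_total = (-15.25 + j29.94) / (12.4 + j27.09) = 0.7006 + j0.8837 A.
Step 6 — Convert to polar: |I| = 1.128 A, ∠I = 51.6°.

I = 1.128∠51.6° A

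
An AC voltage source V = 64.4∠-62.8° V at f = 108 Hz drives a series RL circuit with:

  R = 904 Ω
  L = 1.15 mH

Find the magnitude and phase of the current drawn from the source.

Step 1 — Angular frequency: ω = 2π·f = 2π·108 = 678.6 rad/s.
Step 2 — Component impedances:
  R: Z = R = 904 Ω
  L: Z = jωL = j·678.6·0.00115 = 0 + j0.7804 Ω
Step 3 — Series combination: Z_total = R + L = 904 + j0.7804 Ω = 904∠0.0° Ω.
Step 4 — Source phasor: V = 64.4∠-62.8° V = 29.44 - j57.28 V.
Step 5 — Ohm's law: I = V / Z_total = (29.44 - j57.28) / (904 + j0.7804) = 0.03251 - j0.06339 A.
Step 6 — Convert to polar: |I| = 0.07124 A, ∠I = -62.8°.

I = 0.07124∠-62.8° A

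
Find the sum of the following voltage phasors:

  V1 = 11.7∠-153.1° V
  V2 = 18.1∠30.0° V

Step 1 — Convert each phasor to rectangular form:
  V1 = 11.7·(cos(-153.1°) + j·sin(-153.1°)) = -10.43 - j5.293 V
  V2 = 18.1·(cos(30.0°) + j·sin(30.0°)) = 15.68 + j9.05 V
Step 2 — Sum components: V_total = 5.241 + j3.757 V.
Step 3 — Convert to polar: |V_total| = 6.448 V, ∠V_total = 35.6°.

V_total = 6.448∠35.6° V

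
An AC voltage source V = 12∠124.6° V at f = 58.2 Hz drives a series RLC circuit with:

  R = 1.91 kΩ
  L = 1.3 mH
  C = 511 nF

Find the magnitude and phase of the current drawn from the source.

Step 1 — Angular frequency: ω = 2π·f = 2π·58.2 = 365.7 rad/s.
Step 2 — Component impedances:
  R: Z = R = 1910 Ω
  L: Z = jωL = j·365.7·0.0013 = 0 + j0.4754 Ω
  C: Z = 1/(jωC) = -j/(ω·C) = 0 - j5352 Ω
Step 3 — Series combination: Z_total = R + L + C = 1910 - j5351 Ω = 5682∠-70.4° Ω.
Step 4 — Source phasor: V = 12∠124.6° V = -6.814 + j9.878 V.
Step 5 — Ohm's law: I = V / Z_total = (-6.814 + j9.878) / (1910 - j5351) = -0.00204 - j0.0005451 A.
Step 6 — Convert to polar: |I| = 0.002112 A, ∠I = -165.0°.

I = 0.002112∠-165.0° A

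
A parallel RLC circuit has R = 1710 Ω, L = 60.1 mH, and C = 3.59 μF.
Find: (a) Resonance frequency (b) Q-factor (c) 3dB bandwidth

Step 1 — Resonance: ω₀ = 1/√(LC) = 1/√(0.0601·3.59e-06) = 2153 rad/s.
Step 2 — f₀ = ω₀/(2π) = 342.6 Hz.
Step 3 — Parallel Q: Q = R/(ω₀L) = 1710/(2153·0.0601) = 13.22.
Step 4 — Bandwidth: Δω = ω₀/Q = 162.9 rad/s; BW = Δω/(2π) = 25.93 Hz.

(a) f₀ = 342.6 Hz  (b) Q = 13.22  (c) BW = 25.93 Hz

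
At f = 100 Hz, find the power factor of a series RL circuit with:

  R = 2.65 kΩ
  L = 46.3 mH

Step 1 — Angular frequency: ω = 2π·f = 2π·100 = 628.3 rad/s.
Step 2 — Component impedances:
  R: Z = R = 2650 Ω
  L: Z = jωL = j·628.3·0.0463 = 0 + j29.09 Ω
Step 3 — Series combination: Z_total = R + L = 2650 + j29.09 Ω = 2650∠0.6° Ω.
Step 4 — Power factor: PF = cos(φ) = Re(Z)/|Z| = 2650/2650.2 = 0.9999.
Step 5 — Type: Im(Z) = 29.09 ⇒ lagging (phase φ = 0.6°).

PF = 0.9999 (lagging, φ = 0.6°)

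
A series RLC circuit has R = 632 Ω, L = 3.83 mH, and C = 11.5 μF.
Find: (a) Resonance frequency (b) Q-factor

Step 1 — Resonance condition Im(Z)=0 gives ω₀ = 1/√(LC).
Step 2 — ω₀ = 1/√(0.00383·1.15e-05) = 4765 rad/s.
Step 3 — f₀ = ω₀/(2π) = 758.4 Hz.
Step 4 — Series Q: Q = ω₀L/R = 4765·0.00383/632 = 0.02888.

(a) f₀ = 758.4 Hz  (b) Q = 0.02888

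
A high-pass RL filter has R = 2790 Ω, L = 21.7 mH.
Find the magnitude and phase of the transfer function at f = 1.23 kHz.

Step 1 — Angular frequency: ω = 2π·1230 = 7728 rad/s.
Step 2 — Transfer function: H(jω) = jωL/(R + jωL).
Step 3 — Numerator jωL = j·167.7; denominator R + jωL = 2790 + j167.7.
Step 4 — H = 0.0036 + j0.05989.
Step 5 — Magnitude: |H| = 0.06 (-24.4 dB); phase: φ = 86.6°.

|H| = 0.06 (-24.4 dB), φ = 86.6°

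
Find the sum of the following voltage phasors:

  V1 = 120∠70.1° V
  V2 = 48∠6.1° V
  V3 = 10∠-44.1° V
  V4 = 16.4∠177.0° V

Step 1 — Convert each phasor to rectangular form:
  V1 = 120·(cos(70.1°) + j·sin(70.1°)) = 40.85 + j112.8 V
  V2 = 48·(cos(6.1°) + j·sin(6.1°)) = 47.73 + j5.101 V
  V3 = 10·(cos(-44.1°) + j·sin(-44.1°)) = 7.181 - j6.959 V
  V4 = 16.4·(cos(177.0°) + j·sin(177.0°)) = -16.38 + j0.8583 V
Step 2 — Sum components: V_total = 79.38 + j111.8 V.
Step 3 — Convert to polar: |V_total| = 137.1 V, ∠V_total = 54.6°.

V_total = 137.1∠54.6° V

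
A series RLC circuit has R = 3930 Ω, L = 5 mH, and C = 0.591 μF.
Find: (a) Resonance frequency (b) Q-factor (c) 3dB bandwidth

Step 1 — Resonance: ω₀ = 1/√(LC) = 1/√(0.005·5.91e-07) = 1.84e+04 rad/s.
Step 2 — f₀ = ω₀/(2π) = 2928 Hz.
Step 3 — Series Q: Q = ω₀L/R = 1.84e+04·0.005/3930 = 0.0234.
Step 4 — Bandwidth: Δω = ω₀/Q = 7.86e+05 rad/s; BW = Δω/(2π) = 1.251e+05 Hz.

(a) f₀ = 2928 Hz  (b) Q = 0.0234  (c) BW = 1.251e+05 Hz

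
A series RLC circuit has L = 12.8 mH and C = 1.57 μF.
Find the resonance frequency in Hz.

Step 1 — Resonance condition Im(Z)=0 gives ω₀ = 1/√(LC).
Step 2 — ω₀ = 1/√(0.0128·1.57e-06) = 7054 rad/s.
Step 3 — f₀ = ω₀/(2π) = 1123 Hz.

f₀ = 1123 Hz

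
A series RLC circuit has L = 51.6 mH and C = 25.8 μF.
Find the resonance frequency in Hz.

Step 1 — Resonance condition Im(Z)=0 gives ω₀ = 1/√(LC).
Step 2 — ω₀ = 1/√(0.0516·2.58e-05) = 866.7 rad/s.
Step 3 — f₀ = ω₀/(2π) = 137.9 Hz.

f₀ = 137.9 Hz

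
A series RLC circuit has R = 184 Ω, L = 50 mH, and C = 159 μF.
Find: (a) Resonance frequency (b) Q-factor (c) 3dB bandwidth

Step 1 — Resonance: ω₀ = 1/√(LC) = 1/√(0.05·0.000159) = 354.7 rad/s.
Step 2 — f₀ = ω₀/(2π) = 56.45 Hz.
Step 3 — Series Q: Q = ω₀L/R = 354.7·0.05/184 = 0.09638.
Step 4 — Bandwidth: Δω = ω₀/Q = 3680 rad/s; BW = Δω/(2π) = 585.7 Hz.

(a) f₀ = 56.45 Hz  (b) Q = 0.09638  (c) BW = 585.7 Hz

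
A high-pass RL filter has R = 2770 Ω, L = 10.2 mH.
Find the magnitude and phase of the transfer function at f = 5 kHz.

Step 1 — Angular frequency: ω = 2π·5000 = 3.142e+04 rad/s.
Step 2 — Transfer function: H(jω) = jωL/(R + jωL).
Step 3 — Numerator jωL = j·320.4; denominator R + jωL = 2770 + j320.4.
Step 4 — H = 0.01321 + j0.1142.
Step 5 — Magnitude: |H| = 0.1149 (-18.8 dB); phase: φ = 83.4°.

|H| = 0.1149 (-18.8 dB), φ = 83.4°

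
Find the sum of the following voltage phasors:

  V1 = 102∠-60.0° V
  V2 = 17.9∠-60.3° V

Step 1 — Convert each phasor to rectangular form:
  V1 = 102·(cos(-60.0°) + j·sin(-60.0°)) = 51 - j88.33 V
  V2 = 17.9·(cos(-60.3°) + j·sin(-60.3°)) = 8.869 - j15.55 V
Step 2 — Sum components: V_total = 59.87 - j103.9 V.
Step 3 — Convert to polar: |V_total| = 119.9 V, ∠V_total = -60.0°.

V_total = 119.9∠-60.0° V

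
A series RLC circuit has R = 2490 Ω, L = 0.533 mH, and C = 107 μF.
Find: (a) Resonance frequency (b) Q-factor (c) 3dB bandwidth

Step 1 — Resonance: ω₀ = 1/√(LC) = 1/√(0.000533·0.000107) = 4187 rad/s.
Step 2 — f₀ = ω₀/(2π) = 666.4 Hz.
Step 3 — Series Q: Q = ω₀L/R = 4187·0.000533/2490 = 0.0008963.
Step 4 — Bandwidth: Δω = ω₀/Q = 4.672e+06 rad/s; BW = Δω/(2π) = 7.435e+05 Hz.

(a) f₀ = 666.4 Hz  (b) Q = 0.0008963  (c) BW = 7.435e+05 Hz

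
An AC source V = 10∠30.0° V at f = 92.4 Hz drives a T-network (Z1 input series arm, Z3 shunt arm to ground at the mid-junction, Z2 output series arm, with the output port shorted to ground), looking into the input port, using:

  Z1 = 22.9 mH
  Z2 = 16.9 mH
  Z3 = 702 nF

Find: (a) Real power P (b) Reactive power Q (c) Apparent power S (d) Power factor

Step 1 — Angular frequency: ω = 2π·f = 2π·92.4 = 580.6 rad/s.
Step 2 — Component impedances:
  Z1: Z = jωL = j·580.6·0.0229 = 0 + j13.29 Ω
  Z2: Z = jωL = j·580.6·0.0169 = 0 + j9.812 Ω
  Z3: Z = 1/(jωC) = -j/(ω·C) = 0 - j2454 Ω
Step 3 — With the output port shorted to ground, the output series arm Z2 runs from the junction to ground; the shunt arm Z3 also runs from the junction to ground. They appear in parallel: Z3 || Z2 = 0 + j9.851 Ω.
Step 4 — Series with input arm Z1: Z_in = Z1 + (Z3 || Z2) = 0 + j23.15 Ω = 23.15∠90.0° Ω.
Step 5 — Source phasor: V = 10∠30.0° V = 8.66 + j5 V.
Step 6 — Current: I = V / Z = 0.216 - j0.3742 A = 0.432∠-60.0° A.
Step 7 — Complex power: S = V·I* = 0 + j4.32 VA.
Step 8 — Real power: P = Re(S) = 0 W.
Step 9 — Reactive power: Q = Im(S) = 4.32 VAR.
Step 10 — Apparent power: |S| = 4.32 VA.
Step 11 — Power factor: PF = P/|S| = 0 (lagging).

(a) P = 0 W  (b) Q = 4.32 VAR  (c) S = 4.32 VA  (d) PF = 0 (lagging)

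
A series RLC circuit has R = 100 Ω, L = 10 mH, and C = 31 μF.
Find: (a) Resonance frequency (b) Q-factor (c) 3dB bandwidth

Step 1 — Resonance condition Im(Z)=0 gives ω₀ = 1/√(LC).
Step 2 — ω₀ = 1/√(0.01·3.1e-05) = 1796 rad/s.
Step 3 — f₀ = ω₀/(2π) = 285.9 Hz.
Step 4 — Series Q: Q = ω₀L/R = 1796·0.01/100 = 0.1796.
Step 5 — 3dB bandwidth: Δω = ω₀/Q = 1e+04 rad/s; BW = Δω/(2π) = 1592 Hz.

(a) f₀ = 285.9 Hz  (b) Q = 0.1796  (c) BW = 1592 Hz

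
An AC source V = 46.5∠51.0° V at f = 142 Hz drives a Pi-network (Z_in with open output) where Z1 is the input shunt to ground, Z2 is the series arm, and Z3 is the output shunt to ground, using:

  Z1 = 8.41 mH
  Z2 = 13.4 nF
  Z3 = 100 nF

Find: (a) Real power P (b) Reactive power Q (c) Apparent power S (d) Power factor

Step 1 — Angular frequency: ω = 2π·f = 2π·142 = 892.2 rad/s.
Step 2 — Component impedances:
  Z1: Z = jωL = j·892.2·0.00841 = 0 + j7.504 Ω
  Z2: Z = 1/(jωC) = -j/(ω·C) = 0 - j8.364e+04 Ω
  Z3: Z = 1/(jωC) = -j/(ω·C) = 0 - j1.121e+04 Ω
Step 3 — With open output, the series arm Z2 and the output shunt Z3 appear in series to ground: Z2 + Z3 = 0 - j9.485e+04 Ω.
Step 4 — Parallel with input shunt Z1: Z_in = Z1 || (Z2 + Z3) = 0 + j7.504 Ω = 7.504∠90.0° Ω.
Step 5 — Source phasor: V = 46.5∠51.0° V = 29.26 + j36.14 V.
Step 6 — Current: I = V / Z = 4.816 - j3.9 A = 6.197∠-39.0° A.
Step 7 — Complex power: S = V·I* = 0 + j288.1 VA.
Step 8 — Real power: P = Re(S) = 0 W.
Step 9 — Reactive power: Q = Im(S) = 288.1 VAR.
Step 10 — Apparent power: |S| = 288.1 VA.
Step 11 — Power factor: PF = P/|S| = 0 (lagging).

(a) P = 0 W  (b) Q = 288.1 VAR  (c) S = 288.1 VA  (d) PF = 0 (lagging)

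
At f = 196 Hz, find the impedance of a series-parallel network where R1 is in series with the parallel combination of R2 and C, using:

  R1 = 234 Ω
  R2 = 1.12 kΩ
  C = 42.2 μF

Step 1 — Angular frequency: ω = 2π·f = 2π·196 = 1232 rad/s.
Step 2 — Component impedances:
  R1: Z = R = 234 Ω
  R2: Z = R = 1120 Ω
  C: Z = 1/(jωC) = -j/(ω·C) = 0 - j19.24 Ω
Step 3 — Parallel branch: R2 || C = 1/(1/R2 + 1/C) = 0.3305 - j19.24 Ω.
Step 4 — Series with R1: Z_total = R1 + (R2 || C) = 234.3 - j19.24 Ω = 235.1∠-4.7° Ω.

Z = 234.3 - j19.24 Ω = 235.1∠-4.7° Ω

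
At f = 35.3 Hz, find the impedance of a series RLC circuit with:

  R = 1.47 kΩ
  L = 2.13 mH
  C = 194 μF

Step 1 — Angular frequency: ω = 2π·f = 2π·35.3 = 221.8 rad/s.
Step 2 — Component impedances:
  R: Z = R = 1470 Ω
  L: Z = jωL = j·221.8·0.00213 = 0 + j0.4724 Ω
  C: Z = 1/(jωC) = -j/(ω·C) = 0 - j23.24 Ω
Step 3 — Series combination: Z_total = R + L + C = 1470 - j22.77 Ω = 1470∠-0.9° Ω.

Z = 1470 - j22.77 Ω = 1470∠-0.9° Ω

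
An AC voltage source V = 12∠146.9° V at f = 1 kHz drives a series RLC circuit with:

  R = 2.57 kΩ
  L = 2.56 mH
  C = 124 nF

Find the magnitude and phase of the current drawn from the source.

Step 1 — Angular frequency: ω = 2π·f = 2π·1000 = 6283 rad/s.
Step 2 — Component impedances:
  R: Z = R = 2570 Ω
  L: Z = jωL = j·6283·0.00256 = 0 + j16.08 Ω
  C: Z = 1/(jωC) = -j/(ω·C) = 0 - j1284 Ω
Step 3 — Series combination: Z_total = R + L + C = 2570 - j1267 Ω = 2866∠-26.3° Ω.
Step 4 — Source phasor: V = 12∠146.9° V = -10.05 + j6.553 V.
Step 5 — Ohm's law: I = V / Z_total = (-10.05 + j6.553) / (2570 - j1267) = -0.004158 + j0.0004994 A.
Step 6 — Convert to polar: |I| = 0.004188 A, ∠I = 173.2°.

I = 0.004188∠173.2° A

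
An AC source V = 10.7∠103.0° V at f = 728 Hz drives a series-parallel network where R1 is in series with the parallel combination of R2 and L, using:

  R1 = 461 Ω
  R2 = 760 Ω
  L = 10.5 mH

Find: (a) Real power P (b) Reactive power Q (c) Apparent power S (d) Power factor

Step 1 — Angular frequency: ω = 2π·f = 2π·728 = 4574 rad/s.
Step 2 — Component impedances:
  R1: Z = R = 461 Ω
  R2: Z = R = 760 Ω
  L: Z = jωL = j·4574·0.0105 = 0 + j48.03 Ω
Step 3 — Parallel branch: R2 || L = 1/(1/R2 + 1/L) = 3.023 + j47.84 Ω.
Step 4 — Series with R1: Z_total = R1 + (R2 || L) = 464 + j47.84 Ω = 466.5∠5.9° Ω.
Step 5 — Source phasor: V = 10.7∠103.0° V = -2.407 + j10.43 V.
Step 6 — Current: I = V / Z = -0.002841 + j0.02276 A = 0.02294∠97.1° A.
Step 7 — Complex power: S = V·I* = 0.2441 + j0.02517 VA.
Step 8 — Real power: P = Re(S) = 0.2441 W.
Step 9 — Reactive power: Q = Im(S) = 0.02517 VAR.
Step 10 — Apparent power: |S| = 0.2454 VA.
Step 11 — Power factor: PF = P/|S| = 0.9947 (lagging).

(a) P = 0.2441 W  (b) Q = 0.02517 VAR  (c) S = 0.2454 VA  (d) PF = 0.9947 (lagging)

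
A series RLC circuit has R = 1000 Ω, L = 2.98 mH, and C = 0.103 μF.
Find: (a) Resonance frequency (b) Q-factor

Step 1 — Resonance condition Im(Z)=0 gives ω₀ = 1/√(LC).
Step 2 — ω₀ = 1/√(0.00298·1.03e-07) = 5.708e+04 rad/s.
Step 3 — f₀ = ω₀/(2π) = 9084 Hz.
Step 4 — Series Q: Q = ω₀L/R = 5.708e+04·0.00298/1000 = 0.1701.

(a) f₀ = 9084 Hz  (b) Q = 0.1701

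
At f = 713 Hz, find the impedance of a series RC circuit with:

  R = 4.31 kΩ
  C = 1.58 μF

Step 1 — Angular frequency: ω = 2π·f = 2π·713 = 4480 rad/s.
Step 2 — Component impedances:
  R: Z = R = 4310 Ω
  C: Z = 1/(jωC) = -j/(ω·C) = 0 - j141.3 Ω
Step 3 — Series combination: Z_total = R + C = 4310 - j141.3 Ω = 4312∠-1.9° Ω.

Z = 4310 - j141.3 Ω = 4312∠-1.9° Ω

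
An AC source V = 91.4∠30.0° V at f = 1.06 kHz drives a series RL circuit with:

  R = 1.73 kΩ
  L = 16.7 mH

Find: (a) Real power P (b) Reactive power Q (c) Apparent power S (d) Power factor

Step 1 — Angular frequency: ω = 2π·f = 2π·1060 = 6660 rad/s.
Step 2 — Component impedances:
  R: Z = R = 1730 Ω
  L: Z = jωL = j·6660·0.0167 = 0 + j111.2 Ω
Step 3 — Series combination: Z_total = R + L = 1730 + j111.2 Ω = 1734∠3.7° Ω.
Step 4 — Source phasor: V = 91.4∠30.0° V = 79.15 + j45.7 V.
Step 5 — Current: I = V / Z = 0.04726 + j0.02338 A = 0.05272∠26.3° A.
Step 6 — Complex power: S = V·I* = 4.809 + j0.3092 VA.
Step 7 — Real power: P = Re(S) = 4.809 W.
Step 8 — Reactive power: Q = Im(S) = 0.3092 VAR.
Step 9 — Apparent power: |S| = 4.819 VA.
Step 10 — Power factor: PF = P/|S| = 0.9979 (lagging).

(a) P = 4.809 W  (b) Q = 0.3092 VAR  (c) S = 4.819 VA  (d) PF = 0.9979 (lagging)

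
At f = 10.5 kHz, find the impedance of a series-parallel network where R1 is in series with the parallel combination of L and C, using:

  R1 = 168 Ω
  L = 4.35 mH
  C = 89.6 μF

Step 1 — Angular frequency: ω = 2π·f = 2π·1.05e+04 = 6.597e+04 rad/s.
Step 2 — Component impedances:
  R1: Z = R = 168 Ω
  L: Z = jωL = j·6.597e+04·0.00435 = 0 + j287 Ω
  C: Z = 1/(jωC) = -j/(ω·C) = 0 - j0.1692 Ω
Step 3 — Parallel branch: L || C = 1/(1/L + 1/C) = 0 - j0.1693 Ω.
Step 4 — Series with R1: Z_total = R1 + (L || C) = 168 - j0.1693 Ω = 168∠-0.1° Ω.

Z = 168 - j0.1693 Ω = 168∠-0.1° Ω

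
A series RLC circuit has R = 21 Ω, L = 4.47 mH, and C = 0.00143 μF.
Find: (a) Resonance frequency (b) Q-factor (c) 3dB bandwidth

Step 1 — Resonance: ω₀ = 1/√(LC) = 1/√(0.00447·1.43e-09) = 3.955e+05 rad/s.
Step 2 — f₀ = ω₀/(2π) = 6.295e+04 Hz.
Step 3 — Series Q: Q = ω₀L/R = 3.955e+05·0.00447/21 = 84.19.
Step 4 — Bandwidth: Δω = ω₀/Q = 4698 rad/s; BW = Δω/(2π) = 747.7 Hz.

(a) f₀ = 6.295e+04 Hz  (b) Q = 84.19  (c) BW = 747.7 Hz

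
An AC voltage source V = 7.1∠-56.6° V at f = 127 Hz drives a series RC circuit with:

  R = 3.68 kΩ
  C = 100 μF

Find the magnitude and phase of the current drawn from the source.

Step 1 — Angular frequency: ω = 2π·f = 2π·127 = 798 rad/s.
Step 2 — Component impedances:
  R: Z = R = 3680 Ω
  C: Z = 1/(jωC) = -j/(ω·C) = 0 - j12.53 Ω
Step 3 — Series combination: Z_total = R + C = 3680 - j12.53 Ω = 3680∠-0.2° Ω.
Step 4 — Source phasor: V = 7.1∠-56.6° V = 3.908 - j5.927 V.
Step 5 — Ohm's law: I = V / Z_total = (3.908 - j5.927) / (3680 - j12.53) = 0.001068 - j0.001607 A.
Step 6 — Convert to polar: |I| = 0.001929 A, ∠I = -56.4°.

I = 0.001929∠-56.4° A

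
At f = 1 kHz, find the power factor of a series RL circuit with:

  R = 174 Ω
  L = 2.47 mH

Step 1 — Angular frequency: ω = 2π·f = 2π·1000 = 6283 rad/s.
Step 2 — Component impedances:
  R: Z = R = 174 Ω
  L: Z = jωL = j·6283·0.00247 = 0 + j15.52 Ω
Step 3 — Series combination: Z_total = R + L = 174 + j15.52 Ω = 174.7∠5.1° Ω.
Step 4 — Power factor: PF = cos(φ) = Re(Z)/|Z| = 174/174.7 = 0.996.
Step 5 — Type: Im(Z) = 15.52 ⇒ lagging (phase φ = 5.1°).

PF = 0.996 (lagging, φ = 5.1°)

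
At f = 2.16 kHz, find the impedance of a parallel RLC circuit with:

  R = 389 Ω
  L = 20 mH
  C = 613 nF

Step 1 — Angular frequency: ω = 2π·f = 2π·2160 = 1.357e+04 rad/s.
Step 2 — Component impedances:
  R: Z = R = 389 Ω
  L: Z = jωL = j·1.357e+04·0.02 = 0 + j271.4 Ω
  C: Z = 1/(jωC) = -j/(ω·C) = 0 - j120.2 Ω
Step 3 — Parallel combination: 1/Z_total = 1/R + 1/L + 1/C; Z_total = 91.5 - j165 Ω = 188.7∠-61.0° Ω.

Z = 91.5 - j165 Ω = 188.7∠-61.0° Ω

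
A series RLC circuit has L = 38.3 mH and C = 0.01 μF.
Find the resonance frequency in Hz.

Step 1 — Resonance condition Im(Z)=0 gives ω₀ = 1/√(LC).
Step 2 — ω₀ = 1/√(0.0383·1e-08) = 5.11e+04 rad/s.
Step 3 — f₀ = ω₀/(2π) = 8132 Hz.

f₀ = 8132 Hz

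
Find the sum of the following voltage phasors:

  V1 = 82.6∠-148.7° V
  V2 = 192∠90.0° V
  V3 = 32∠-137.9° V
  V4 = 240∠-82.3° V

Step 1 — Convert each phasor to rectangular form:
  V1 = 82.6·(cos(-148.7°) + j·sin(-148.7°)) = -70.58 - j42.91 V
  V2 = 192·(cos(90.0°) + j·sin(90.0°)) = 0 + j192 V
  V3 = 32·(cos(-137.9°) + j·sin(-137.9°)) = -23.74 - j21.45 V
  V4 = 240·(cos(-82.3°) + j·sin(-82.3°)) = 32.16 - j237.8 V
Step 2 — Sum components: V_total = -62.16 - j110.2 V.
Step 3 — Convert to polar: |V_total| = 126.5 V, ∠V_total = -119.4°.

V_total = 126.5∠-119.4° V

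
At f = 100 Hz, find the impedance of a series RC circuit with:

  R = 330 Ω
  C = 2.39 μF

Step 1 — Angular frequency: ω = 2π·f = 2π·100 = 628.3 rad/s.
Step 2 — Component impedances:
  R: Z = R = 330 Ω
  C: Z = 1/(jωC) = -j/(ω·C) = 0 - j665.9 Ω
Step 3 — Series combination: Z_total = R + C = 330 - j665.9 Ω = 743.2∠-63.6° Ω.

Z = 330 - j665.9 Ω = 743.2∠-63.6° Ω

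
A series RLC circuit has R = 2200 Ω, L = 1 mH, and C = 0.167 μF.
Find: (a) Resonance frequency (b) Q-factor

Step 1 — Resonance condition Im(Z)=0 gives ω₀ = 1/√(LC).
Step 2 — ω₀ = 1/√(0.001·1.67e-07) = 7.738e+04 rad/s.
Step 3 — f₀ = ω₀/(2π) = 1.232e+04 Hz.
Step 4 — Series Q: Q = ω₀L/R = 7.738e+04·0.001/2200 = 0.03517.

(a) f₀ = 1.232e+04 Hz  (b) Q = 0.03517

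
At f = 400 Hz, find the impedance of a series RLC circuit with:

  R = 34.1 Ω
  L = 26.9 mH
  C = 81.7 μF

Step 1 — Angular frequency: ω = 2π·f = 2π·400 = 2513 rad/s.
Step 2 — Component impedances:
  R: Z = R = 34.1 Ω
  L: Z = jωL = j·2513·0.0269 = 0 + j67.61 Ω
  C: Z = 1/(jωC) = -j/(ω·C) = 0 - j4.87 Ω
Step 3 — Series combination: Z_total = R + L + C = 34.1 + j62.74 Ω = 71.41∠61.5° Ω.

Z = 34.1 + j62.74 Ω = 71.41∠61.5° Ω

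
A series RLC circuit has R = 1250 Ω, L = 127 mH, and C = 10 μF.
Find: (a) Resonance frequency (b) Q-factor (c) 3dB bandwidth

Step 1 — Resonance: ω₀ = 1/√(LC) = 1/√(0.127·1e-05) = 887.4 rad/s.
Step 2 — f₀ = ω₀/(2π) = 141.2 Hz.
Step 3 — Series Q: Q = ω₀L/R = 887.4·0.127/1250 = 0.09016.
Step 4 — Bandwidth: Δω = ω₀/Q = 9843 rad/s; BW = Δω/(2π) = 1566 Hz.

(a) f₀ = 141.2 Hz  (b) Q = 0.09016  (c) BW = 1566 Hz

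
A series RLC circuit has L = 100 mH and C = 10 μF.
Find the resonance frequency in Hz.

Step 1 — Resonance condition Im(Z)=0 gives ω₀ = 1/√(LC).
Step 2 — ω₀ = 1/√(0.1·1e-05) = 1000 rad/s.
Step 3 — f₀ = ω₀/(2π) = 159.2 Hz.

f₀ = 159.2 Hz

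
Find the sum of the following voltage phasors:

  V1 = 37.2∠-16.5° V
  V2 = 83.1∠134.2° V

Step 1 — Convert each phasor to rectangular form:
  V1 = 37.2·(cos(-16.5°) + j·sin(-16.5°)) = 35.67 - j10.57 V
  V2 = 83.1·(cos(134.2°) + j·sin(134.2°)) = -57.93 + j59.58 V
Step 2 — Sum components: V_total = -22.27 + j49.01 V.
Step 3 — Convert to polar: |V_total| = 53.83 V, ∠V_total = 114.4°.

V_total = 53.83∠114.4° V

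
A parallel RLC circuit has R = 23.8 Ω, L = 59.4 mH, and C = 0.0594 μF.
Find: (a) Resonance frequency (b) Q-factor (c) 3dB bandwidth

Step 1 — Resonance: ω₀ = 1/√(LC) = 1/√(0.0594·5.94e-08) = 1.684e+04 rad/s.
Step 2 — f₀ = ω₀/(2π) = 2679 Hz.
Step 3 — Parallel Q: Q = R/(ω₀L) = 23.8/(1.684e+04·0.0594) = 0.0238.
Step 4 — Bandwidth: Δω = ω₀/Q = 7.074e+05 rad/s; BW = Δω/(2π) = 1.126e+05 Hz.

(a) f₀ = 2679 Hz  (b) Q = 0.0238  (c) BW = 1.126e+05 Hz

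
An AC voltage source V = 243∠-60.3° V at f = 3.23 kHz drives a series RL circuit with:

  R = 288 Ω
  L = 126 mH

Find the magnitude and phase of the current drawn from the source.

Step 1 — Angular frequency: ω = 2π·f = 2π·3230 = 2.029e+04 rad/s.
Step 2 — Component impedances:
  R: Z = R = 288 Ω
  L: Z = jωL = j·2.029e+04·0.126 = 0 + j2557 Ω
Step 3 — Series combination: Z_total = R + L = 288 + j2557 Ω = 2573∠83.6° Ω.
Step 4 — Source phasor: V = 243∠-60.3° V = 120.4 - j211.1 V.
Step 5 — Ohm's law: I = V / Z_total = (120.4 - j211.1) / (288 + j2557) = -0.07627 - j0.05567 A.
Step 6 — Convert to polar: |I| = 0.09443 A, ∠I = -143.9°.

I = 0.09443∠-143.9° A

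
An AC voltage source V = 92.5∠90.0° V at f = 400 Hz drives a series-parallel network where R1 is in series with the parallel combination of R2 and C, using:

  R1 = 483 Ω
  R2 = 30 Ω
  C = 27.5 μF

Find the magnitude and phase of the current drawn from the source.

Step 1 — Angular frequency: ω = 2π·f = 2π·400 = 2513 rad/s.
Step 2 — Component impedances:
  R1: Z = R = 483 Ω
  R2: Z = R = 30 Ω
  C: Z = 1/(jωC) = -j/(ω·C) = 0 - j14.47 Ω
Step 3 — Parallel branch: R2 || C = 1/(1/R2 + 1/C) = 5.661 - j11.74 Ω.
Step 4 — Series with R1: Z_total = R1 + (R2 || C) = 488.7 - j11.74 Ω = 488.8∠-1.4° Ω.
Step 5 — Source phasor: V = 92.5∠90.0° V = 0 + j92.5 V.
Step 6 — Ohm's law: I = V / Z_total = (0 + j92.5) / (488.7 - j11.74) = -0.004544 + j0.1892 A.
Step 7 — Convert to polar: |I| = 0.1892 A, ∠I = 91.4°.

I = 0.1892∠91.4° A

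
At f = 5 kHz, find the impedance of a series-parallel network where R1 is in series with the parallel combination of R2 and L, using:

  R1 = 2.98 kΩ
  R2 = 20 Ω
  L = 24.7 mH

Step 1 — Angular frequency: ω = 2π·f = 2π·5000 = 3.142e+04 rad/s.
Step 2 — Component impedances:
  R1: Z = R = 2980 Ω
  R2: Z = R = 20 Ω
  L: Z = jωL = j·3.142e+04·0.0247 = 0 + j776 Ω
Step 3 — Parallel branch: R2 || L = 1/(1/R2 + 1/L) = 19.99 + j0.5151 Ω.
Step 4 — Series with R1: Z_total = R1 + (R2 || L) = 3000 + j0.5151 Ω = 3000∠0.0° Ω.

Z = 3000 + j0.5151 Ω = 3000∠0.0° Ω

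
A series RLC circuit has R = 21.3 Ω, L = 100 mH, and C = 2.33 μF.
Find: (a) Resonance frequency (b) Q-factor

Step 1 — Resonance condition Im(Z)=0 gives ω₀ = 1/√(LC).
Step 2 — ω₀ = 1/√(0.1·2.33e-06) = 2072 rad/s.
Step 3 — f₀ = ω₀/(2π) = 329.7 Hz.
Step 4 — Series Q: Q = ω₀L/R = 2072·0.1/21.3 = 9.726.

(a) f₀ = 329.7 Hz  (b) Q = 9.726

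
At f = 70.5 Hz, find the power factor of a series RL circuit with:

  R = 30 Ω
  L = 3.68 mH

Step 1 — Angular frequency: ω = 2π·f = 2π·70.5 = 443 rad/s.
Step 2 — Component impedances:
  R: Z = R = 30 Ω
  L: Z = jωL = j·443·0.00368 = 0 + j1.63 Ω
Step 3 — Series combination: Z_total = R + L = 30 + j1.63 Ω = 30.04∠3.1° Ω.
Step 4 — Power factor: PF = cos(φ) = Re(Z)/|Z| = 30/30.044 = 0.9985.
Step 5 — Type: Im(Z) = 1.63 ⇒ lagging (phase φ = 3.1°).

PF = 0.9985 (lagging, φ = 3.1°)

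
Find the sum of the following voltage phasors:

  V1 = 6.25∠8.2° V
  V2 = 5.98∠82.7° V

Step 1 — Convert each phasor to rectangular form:
  V1 = 6.25·(cos(8.2°) + j·sin(8.2°)) = 6.186 + j0.8914 V
  V2 = 5.98·(cos(82.7°) + j·sin(82.7°)) = 0.7598 + j5.932 V
Step 2 — Sum components: V_total = 6.946 + j6.823 V.
Step 3 — Convert to polar: |V_total| = 9.736 V, ∠V_total = 44.5°.

V_total = 9.736∠44.5° V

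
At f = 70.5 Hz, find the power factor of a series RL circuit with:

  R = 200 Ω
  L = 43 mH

Step 1 — Angular frequency: ω = 2π·f = 2π·70.5 = 443 rad/s.
Step 2 — Component impedances:
  R: Z = R = 200 Ω
  L: Z = jωL = j·443·0.043 = 0 + j19.05 Ω
Step 3 — Series combination: Z_total = R + L = 200 + j19.05 Ω = 200.9∠5.4° Ω.
Step 4 — Power factor: PF = cos(φ) = Re(Z)/|Z| = 200/200.9 = 0.9955.
Step 5 — Type: Im(Z) = 19.05 ⇒ lagging (phase φ = 5.4°).

PF = 0.9955 (lagging, φ = 5.4°)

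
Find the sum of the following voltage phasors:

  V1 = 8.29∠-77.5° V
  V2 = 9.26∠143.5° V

Step 1 — Convert each phasor to rectangular form:
  V1 = 8.29·(cos(-77.5°) + j·sin(-77.5°)) = 1.794 - j8.093 V
  V2 = 9.26·(cos(143.5°) + j·sin(143.5°)) = -7.444 + j5.508 V
Step 2 — Sum components: V_total = -5.649 - j2.585 V.
Step 3 — Convert to polar: |V_total| = 6.213 V, ∠V_total = -155.4°.

V_total = 6.213∠-155.4° V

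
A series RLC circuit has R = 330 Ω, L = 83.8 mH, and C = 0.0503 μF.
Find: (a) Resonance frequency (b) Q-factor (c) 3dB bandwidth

Step 1 — Resonance condition Im(Z)=0 gives ω₀ = 1/√(LC).
Step 2 — ω₀ = 1/√(0.0838·5.03e-08) = 1.54e+04 rad/s.
Step 3 — f₀ = ω₀/(2π) = 2451 Hz.
Step 4 — Series Q: Q = ω₀L/R = 1.54e+04·0.0838/330 = 3.911.
Step 5 — 3dB bandwidth: Δω = ω₀/Q = 3938 rad/s; BW = Δω/(2π) = 626.7 Hz.

(a) f₀ = 2451 Hz  (b) Q = 3.911  (c) BW = 626.7 Hz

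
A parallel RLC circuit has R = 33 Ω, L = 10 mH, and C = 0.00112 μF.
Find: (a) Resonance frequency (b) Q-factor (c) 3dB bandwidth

Step 1 — Resonance: ω₀ = 1/√(LC) = 1/√(0.01·1.12e-09) = 2.988e+05 rad/s.
Step 2 — f₀ = ω₀/(2π) = 4.756e+04 Hz.
Step 3 — Parallel Q: Q = R/(ω₀L) = 33/(2.988e+05·0.01) = 0.01104.
Step 4 — Bandwidth: Δω = ω₀/Q = 2.706e+07 rad/s; BW = Δω/(2π) = 4.306e+06 Hz.

(a) f₀ = 4.756e+04 Hz  (b) Q = 0.01104  (c) BW = 4.306e+06 Hz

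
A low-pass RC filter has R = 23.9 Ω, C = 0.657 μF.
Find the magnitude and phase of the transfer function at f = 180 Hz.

Step 1 — Angular frequency: ω = 2π·180 = 1131 rad/s.
Step 2 — Transfer function: H(jω) = 1/(1 + jωRC).
Step 3 — Denominator: 1 + jωRC = 1 + j·1131·23.9·6.57e-07 = 1 + j0.01776.
Step 4 — H = 0.9997 - j0.01775.
Step 5 — Magnitude: |H| = 0.9998 (-0.0 dB); phase: φ = -1.0°.

|H| = 0.9998 (-0.0 dB), φ = -1.0°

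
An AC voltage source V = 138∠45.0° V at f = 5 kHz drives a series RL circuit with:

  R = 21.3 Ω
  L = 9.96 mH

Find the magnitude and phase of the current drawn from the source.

Step 1 — Angular frequency: ω = 2π·f = 2π·5000 = 3.142e+04 rad/s.
Step 2 — Component impedances:
  R: Z = R = 21.3 Ω
  L: Z = jωL = j·3.142e+04·0.00996 = 0 + j312.9 Ω
Step 3 — Series combination: Z_total = R + L = 21.3 + j312.9 Ω = 313.6∠86.1° Ω.
Step 4 — Source phasor: V = 138∠45.0° V = 97.58 + j97.58 V.
Step 5 — Ohm's law: I = V / Z_total = (97.58 + j97.58) / (21.3 + j312.9) = 0.3315 - j0.2893 A.
Step 6 — Convert to polar: |I| = 0.44 A, ∠I = -41.1°.

I = 0.44∠-41.1° A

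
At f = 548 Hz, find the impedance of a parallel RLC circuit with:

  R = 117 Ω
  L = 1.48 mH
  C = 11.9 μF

Step 1 — Angular frequency: ω = 2π·f = 2π·548 = 3443 rad/s.
Step 2 — Component impedances:
  R: Z = R = 117 Ω
  L: Z = jωL = j·3443·0.00148 = 0 + j5.096 Ω
  C: Z = 1/(jωC) = -j/(ω·C) = 0 - j24.41 Ω
Step 3 — Parallel combination: 1/Z_total = 1/R + 1/L + 1/C; Z_total = 0.3535 + j6.421 Ω = 6.431∠86.8° Ω.

Z = 0.3535 + j6.421 Ω = 6.431∠86.8° Ω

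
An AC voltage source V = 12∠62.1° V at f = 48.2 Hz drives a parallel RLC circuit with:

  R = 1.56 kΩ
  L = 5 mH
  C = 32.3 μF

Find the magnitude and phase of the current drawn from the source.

Step 1 — Angular frequency: ω = 2π·f = 2π·48.2 = 302.8 rad/s.
Step 2 — Component impedances:
  R: Z = R = 1560 Ω
  L: Z = jωL = j·302.8·0.005 = 0 + j1.514 Ω
  C: Z = 1/(jωC) = -j/(ω·C) = 0 - j102.2 Ω
Step 3 — Parallel combination: 1/Z_total = 1/R + 1/L + 1/C; Z_total = 0.001514 + j1.537 Ω = 1.537∠89.9° Ω.
Step 4 — Source phasor: V = 12∠62.1° V = 5.615 + j10.61 V.
Step 5 — Ohm's law: I = V / Z_total = (5.615 + j10.61) / (0.001514 + j1.537) = 6.903 - j3.646 A.
Step 6 — Convert to polar: |I| = 7.807 A, ∠I = -27.8°.

I = 7.807∠-27.8° A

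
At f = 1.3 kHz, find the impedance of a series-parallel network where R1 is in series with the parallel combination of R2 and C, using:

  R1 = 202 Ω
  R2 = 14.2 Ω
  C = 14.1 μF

Step 1 — Angular frequency: ω = 2π·f = 2π·1300 = 8168 rad/s.
Step 2 — Component impedances:
  R1: Z = R = 202 Ω
  R2: Z = R = 14.2 Ω
  C: Z = 1/(jωC) = -j/(ω·C) = 0 - j8.683 Ω
Step 3 — Parallel branch: R2 || C = 1/(1/R2 + 1/C) = 3.864 - j6.32 Ω.
Step 4 — Series with R1: Z_total = R1 + (R2 || C) = 205.9 - j6.32 Ω = 206∠-1.8° Ω.

Z = 205.9 - j6.32 Ω = 206∠-1.8° Ω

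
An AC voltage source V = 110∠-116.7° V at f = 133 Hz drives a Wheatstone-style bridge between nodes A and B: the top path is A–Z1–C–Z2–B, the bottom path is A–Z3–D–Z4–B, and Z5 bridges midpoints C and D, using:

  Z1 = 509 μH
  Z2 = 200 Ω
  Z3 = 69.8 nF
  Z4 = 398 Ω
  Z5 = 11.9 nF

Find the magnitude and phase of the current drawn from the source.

Step 1 — Angular frequency: ω = 2π·f = 2π·133 = 835.7 rad/s.
Step 2 — Component impedances:
  Z1: Z = jωL = j·835.7·0.000509 = 0 + j0.4254 Ω
  Z2: Z = R = 200 Ω
  Z3: Z = 1/(jωC) = -j/(ω·C) = 0 - j1.714e+04 Ω
  Z4: Z = R = 398 Ω
  Z5: Z = 1/(jωC) = -j/(ω·C) = 0 - j1.006e+05 Ω
Step 3 — Bridge requires nodal analysis (the Z5 bridge couples midpoints C and D, so the two paths cannot be reduced to a simple series/parallel combination). Setting node B to ground and injecting 1 A at node A, the 3-node admittance system at A, C, D solves to V_A = Z_AB = 199.9 - j2.302 Ω = 199.9∠-0.7° Ω.
Step 4 — Source phasor: V = 110∠-116.7° V = -49.43 - j98.27 V.
Step 5 — Ohm's law: I = V / Z_total = (-49.43 - j98.27) / (199.9 - j2.302) = -0.2416 - j0.4944 A.
Step 6 — Convert to polar: |I| = 0.5502 A, ∠I = -116.0°.

I = 0.5502∠-116.0° A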